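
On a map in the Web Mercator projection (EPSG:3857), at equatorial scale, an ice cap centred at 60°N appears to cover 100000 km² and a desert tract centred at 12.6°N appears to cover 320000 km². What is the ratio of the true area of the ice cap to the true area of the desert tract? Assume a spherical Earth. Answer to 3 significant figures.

Mercator's areal exaggeration is sec²φ; hence true area = (apparent area) · cos²φ.
True area of ice cap: 100000 × cos²(60°) = 100000 × 0.2500 = 25000 km².
True area of desert tract: 320000 × cos²(12.6°) = 320000 × 0.9524 = 304800 km².
Ratio = 25000 / 304800 ≈ 0.0820.

0.0820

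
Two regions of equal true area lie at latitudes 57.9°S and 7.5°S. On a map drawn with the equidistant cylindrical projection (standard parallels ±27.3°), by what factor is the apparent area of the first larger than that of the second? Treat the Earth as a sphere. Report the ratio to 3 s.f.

1.87

With standard parallel φ₀ = 27.3°, the equirectangular projection gives x = Rλ cos φ₀, y = Rφ, so h = 1 and k = cos 27.3° / cos φ.
Areal scale at 57.9°: h·k = 1.000 × 1.672 = 1.672.
Areal scale at 7.5°: h·k = 1.000 × 0.8963 = 0.8963.
Ratio = 1.672/0.8963 ≈ 1.87.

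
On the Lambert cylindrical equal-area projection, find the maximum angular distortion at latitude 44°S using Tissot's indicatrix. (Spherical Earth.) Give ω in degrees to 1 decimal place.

The Lambert cylindrical equal-area projection is the cylindrical equal-area projection with its standard parallel at the equator (φ₀ = 0). A cylindrical equal-area projection with standard parallel φ₀ has meridian scale h = cos φ / cos φ₀ and parallel scale k = cos φ₀ / cos φ (so areas are preserved, h·k = 1).
At 44°: h = 0.7193, k = 1.390; principal scales a = 1.390, b = 0.7193.
sin(ω/2) = (a − b)/(a + b) = 0.6708/2.110 = 0.3180, so ω = 2 arcsin(0.3180) ≈ 37.1°.

37.1°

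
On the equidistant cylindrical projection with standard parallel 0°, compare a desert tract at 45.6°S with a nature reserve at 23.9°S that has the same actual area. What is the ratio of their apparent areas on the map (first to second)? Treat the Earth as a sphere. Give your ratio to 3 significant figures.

1.31

For the equirectangular projection with φ₀ = 0 (plate carrée), h = 1 along meridians and k = sec φ along parallels.
Areal scale at 45.6°: h·k = 1.000 × 1.429 = 1.429.
Areal scale at 23.9°: h·k = 1.000 × 1.094 = 1.094.
Ratio = 1.429/1.094 ≈ 1.31.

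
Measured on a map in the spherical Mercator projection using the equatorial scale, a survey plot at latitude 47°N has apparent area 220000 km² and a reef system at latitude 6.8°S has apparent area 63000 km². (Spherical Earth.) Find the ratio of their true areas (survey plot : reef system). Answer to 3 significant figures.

1.65

Since Mercator area scale is 1/cos²φ, the true area equals the apparent area multiplied by cos²φ.
True area of survey plot: 220000 × cos²(47°) = 220000 × 0.4651 = 102300 km².
True area of reef system: 63000 × cos²(6.8°) = 63000 × 0.9860 = 62120 km².
Ratio = 102300 / 62120 ≈ 1.65.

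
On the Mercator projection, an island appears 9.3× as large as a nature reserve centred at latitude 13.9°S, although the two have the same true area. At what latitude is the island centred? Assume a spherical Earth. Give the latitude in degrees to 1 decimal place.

For equal true areas on Mercator, apparent areas scale as sec²φ, so the ratio is cos²φ₂ / cos²φ₁.
cos²φ₂ / cos²φ₁ = 9.3  ⇒  cos φ₁ = cos 13.9° / √9.3 = 0.9707/3.050 = 0.3183.
φ₁ = arccos(0.3183) ≈ 71.4°.

71.4°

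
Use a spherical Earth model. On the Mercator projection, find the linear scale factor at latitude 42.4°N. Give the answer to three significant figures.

1.35

For Mercator, h = k = sec φ (a conformal cylindrical projection has a single point scale, 1/cos φ).
k = 1/cos 42.4° = 1/0.7385 = 1.354.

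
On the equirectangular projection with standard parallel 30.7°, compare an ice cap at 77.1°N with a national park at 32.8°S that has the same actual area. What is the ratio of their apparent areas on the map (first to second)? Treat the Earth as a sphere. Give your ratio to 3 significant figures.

3.77

The equidistant cylindrical projection with φ₀ = 30.7° has h = 1 (meridians true) and k = cos φ₀ / cos φ along parallels.
Areal scale at 77.1°: h·k = 1.000 × 3.852 = 3.852.
Areal scale at 32.8°: h·k = 1.000 × 1.023 = 1.023.
Ratio = 3.852/1.023 ≈ 3.77.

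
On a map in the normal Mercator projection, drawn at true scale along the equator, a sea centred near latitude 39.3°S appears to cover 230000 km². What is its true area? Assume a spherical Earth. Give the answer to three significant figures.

Mercator is conformal, so the point scale is isotropic: h = k = sec φ = 1/cos φ.
Areal scale = k² = sec²φ = 1/cos²(39.3°) = 1/0.7738² = 1.670.
True area = apparent / (areal scale) = 230000 / 1.670 ≈ 138000 km².

138000 km²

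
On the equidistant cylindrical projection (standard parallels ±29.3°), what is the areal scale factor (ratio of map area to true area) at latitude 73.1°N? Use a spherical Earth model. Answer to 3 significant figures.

With standard parallel φ₀ = 29.3°, the equirectangular projection gives x = Rλ cos φ₀, y = Rφ, so h = 1 and k = cos 29.3° / cos φ.
Areal scale = h·k = 1 × cos φ₀ / cos φ; at 73.1°, h = 1.000, k = 3.000, so h·k = 3.000.

3.00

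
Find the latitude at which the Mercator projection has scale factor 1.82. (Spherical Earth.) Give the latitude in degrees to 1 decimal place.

Mercator scale is k = sec φ = 1/cos φ.
1/cos φ = 1.82  ⇒  cos φ = 0.5495  ⇒  φ = arccos(0.5495) ≈ 56.7°.

56.7°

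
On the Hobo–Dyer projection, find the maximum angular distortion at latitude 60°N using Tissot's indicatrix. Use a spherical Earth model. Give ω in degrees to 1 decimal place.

51.1°

The Hobo–Dyer projection is cylindrical equal-area with φ₀ = 37.5°. For cylindrical equal-area with standard parallel φ₀, h = cos φ / cos φ₀ and k = cos φ₀ / cos φ, so h·k = 1.
At 60°: h = 0.6302, k = 1.587; principal scales a = 1.587, b = 0.6302.
sin(ω/2) = (a − b)/(a + b) = 0.9565/2.217 = 0.4314, so ω = 2 arcsin(0.4314) ≈ 51.1°.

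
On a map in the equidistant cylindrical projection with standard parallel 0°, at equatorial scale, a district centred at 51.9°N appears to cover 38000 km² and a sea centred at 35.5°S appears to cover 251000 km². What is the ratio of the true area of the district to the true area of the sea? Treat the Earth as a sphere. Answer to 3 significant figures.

Plate carrée has h = 1 and k = sec φ, giving areal scale sec φ; true area = (apparent area) · cos φ.
True area of district: 38000 × cos(51.9°) = 38000 × 0.6170 = 23450 km².
True area of sea: 251000 × cos(35.5°) = 251000 × 0.8141 = 204300 km².
Ratio = 23450 / 204300 ≈ 0.115.

0.115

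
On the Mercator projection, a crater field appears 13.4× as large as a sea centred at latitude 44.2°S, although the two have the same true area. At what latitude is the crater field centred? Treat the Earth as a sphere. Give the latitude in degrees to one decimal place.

78.7°

On Mercator, (apparent₁)/(apparent₂) = sec²φ₁ / sec²φ₂ when true areas are equal.
cos²φ₂ / cos²φ₁ = 13.4  ⇒  cos φ₁ = cos 44.2° / √13.4 = 0.7169/3.661 = 0.1958.
φ₁ = arccos(0.1958) ≈ 78.7°.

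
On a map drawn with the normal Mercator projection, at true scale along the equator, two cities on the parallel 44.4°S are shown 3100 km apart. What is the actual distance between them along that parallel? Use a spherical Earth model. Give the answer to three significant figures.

2210 km

Mercator is conformal, so the point scale is isotropic: h = k = sec φ = 1/cos φ.
Along the parallel at 44.4°, map distances are exaggerated by k = sec 44.4° = 1.400.
True distance = 3100 / 1.400 = 3100 × cos 44.4° ≈ 2210 km.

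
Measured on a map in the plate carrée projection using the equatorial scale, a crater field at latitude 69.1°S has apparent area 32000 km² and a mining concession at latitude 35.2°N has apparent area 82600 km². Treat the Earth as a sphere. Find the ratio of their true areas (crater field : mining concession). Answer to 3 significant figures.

Plate carrée has h = 1 and k = sec φ, giving areal scale sec φ; true area = (apparent area) · cos φ.
True area of crater field: 32000 × cos(69.1°) = 32000 × 0.3567 = 11420 km².
True area of mining concession: 82600 × cos(35.2°) = 82600 × 0.8171 = 67500 km².
Ratio = 11420 / 67500 ≈ 0.169.

0.169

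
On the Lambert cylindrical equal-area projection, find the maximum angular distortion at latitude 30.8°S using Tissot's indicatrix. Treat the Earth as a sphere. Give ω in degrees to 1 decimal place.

The Lambert cylindrical equal-area projection is the cylindrical equal-area projection with its standard parallel at the equator (φ₀ = 0). For cylindrical equal-area with standard parallel φ₀, h = cos φ / cos φ₀ and k = cos φ₀ / cos φ, so h·k = 1.
At 30.8°: h = 0.8590, k = 1.164; principal scales a = 1.164, b = 0.8590.
sin(ω/2) = (a − b)/(a + b) = 0.3052/2.023 = 0.1509, so ω = 2 arcsin(0.1509) ≈ 17.4°.

17.4°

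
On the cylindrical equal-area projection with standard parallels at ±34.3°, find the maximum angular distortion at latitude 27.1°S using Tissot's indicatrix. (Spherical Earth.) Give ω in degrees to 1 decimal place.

8.6°

For cylindrical equal-area with standard parallel φ₀, h = cos φ / cos φ₀ and k = cos φ₀ / cos φ, so h·k = 1.
At 27.1°: h = 1.078, k = 0.9280; principal scales a = 1.078, b = 0.9280.
sin(ω/2) = (a − b)/(a + b) = 0.1496/2.006 = 0.07461, so ω = 2 arcsin(0.07461) ≈ 8.6°.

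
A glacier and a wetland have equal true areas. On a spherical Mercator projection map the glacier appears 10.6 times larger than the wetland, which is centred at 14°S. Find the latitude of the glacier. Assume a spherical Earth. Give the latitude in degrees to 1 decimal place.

For equal true areas on Mercator, apparent areas scale as sec²φ, so the ratio is cos²φ₂ / cos²φ₁.
cos²φ₂ / cos²φ₁ = 10.6  ⇒  cos φ₁ = cos 14° / √10.6 = 0.9703/3.256 = 0.2980.
φ₁ = arccos(0.2980) ≈ 72.7°.

72.7°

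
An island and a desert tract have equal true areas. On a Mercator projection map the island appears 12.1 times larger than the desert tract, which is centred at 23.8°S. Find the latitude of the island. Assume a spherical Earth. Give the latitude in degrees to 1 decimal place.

Mercator areal scale is sec²φ, so apparent-area ratio = sec²φ₁ / sec²φ₂ = cos²φ₂ / cos²φ₁.
cos²φ₂ / cos²φ₁ = 12.1  ⇒  cos φ₁ = cos 23.8° / √12.1 = 0.9150/3.479 = 0.2630.
φ₁ = arccos(0.2630) ≈ 74.7°.

74.7°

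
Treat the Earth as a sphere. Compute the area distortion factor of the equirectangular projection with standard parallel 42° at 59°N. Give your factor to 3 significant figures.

With standard parallel φ₀ = 42°, the equirectangular projection gives x = Rλ cos φ₀, y = Rφ, so h = 1 and k = cos 42° / cos φ.
Areal scale = h·k = 1 × cos φ₀ / cos φ; at 59°, h = 1.000, k = 1.443, so h·k = 1.443.

1.44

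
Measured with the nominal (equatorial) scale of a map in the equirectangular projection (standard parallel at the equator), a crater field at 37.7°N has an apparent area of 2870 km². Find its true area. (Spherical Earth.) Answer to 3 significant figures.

For the equirectangular projection with φ₀ = 0 (plate carrée), h = 1 along meridians and k = sec φ along parallels.
Areal scale = h·k = 1 × sec φ; at 37.7°, h = 1.000, k = 1.264, so h·k = 1.264.
True area = apparent / (areal scale) = 2870 / 1.264 ≈ 2270 km².

2270 km²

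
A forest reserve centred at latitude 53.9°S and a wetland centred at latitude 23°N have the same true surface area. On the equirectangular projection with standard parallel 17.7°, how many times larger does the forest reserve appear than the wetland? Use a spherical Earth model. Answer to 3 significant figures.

In the equirectangular projection with standard parallel φ₀ = 17.7° (x = Rλ cos φ₀, y = Rφ), meridians are true-scale (h = 1) and the parallel scale is k = cos φ₀ / cos φ.
Areal scale at 53.9°: h·k = 1.000 × 1.617 = 1.617.
Areal scale at 23°: h·k = 1.000 × 1.035 = 1.035.
Ratio = 1.617/1.035 ≈ 1.56.

1.56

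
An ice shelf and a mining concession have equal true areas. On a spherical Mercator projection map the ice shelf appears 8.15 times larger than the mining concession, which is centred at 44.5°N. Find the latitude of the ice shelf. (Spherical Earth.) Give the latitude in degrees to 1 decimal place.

75.5°

For equal true areas on Mercator, apparent areas scale as sec²φ, so the ratio is cos²φ₂ / cos²φ₁.
cos²φ₂ / cos²φ₁ = 8.15  ⇒  cos φ₁ = cos 44.5° / √8.15 = 0.7133/2.855 = 0.2498.
φ₁ = arccos(0.2498) ≈ 75.5°.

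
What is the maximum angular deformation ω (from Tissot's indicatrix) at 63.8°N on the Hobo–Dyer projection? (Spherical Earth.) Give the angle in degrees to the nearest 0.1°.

The Hobo–Dyer projection is cylindrical equal-area with φ₀ = 37.5°. Cylindrical equal-area (φ₀ = 37.5°): h = cos φ / cos 37.5° along meridians, k = cos 37.5° / cos φ along parallels; h·k = 1.
At 63.8°: h = 0.5565, k = 1.797; principal scales a = 1.797, b = 0.5565.
sin(ω/2) = (a − b)/(a + b) = 1.240/2.353 = 0.5271, so ω = 2 arcsin(0.5271) ≈ 63.6°.

63.6°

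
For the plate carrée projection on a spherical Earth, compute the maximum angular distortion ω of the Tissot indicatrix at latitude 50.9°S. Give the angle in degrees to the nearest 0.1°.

26.2°

In the plate carrée (x = Rλ, y = Rφ), meridians are true-scale (h = 1) and parallels are stretched by k = sec φ.
At 50.9°: h = 1.000, k = 1.586; principal scales a = 1.586, b = 1.000.
sin(ω/2) = (a − b)/(a + b) = 0.5856/2.586 = 0.2265, so ω = 2 arcsin(0.2265) ≈ 26.2°.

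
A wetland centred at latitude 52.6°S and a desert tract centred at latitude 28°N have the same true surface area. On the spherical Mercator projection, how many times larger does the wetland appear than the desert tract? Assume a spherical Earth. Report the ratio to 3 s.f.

2.11

On Mercator, area is exaggerated by sec²φ = 1/cos²φ.
At 52.6°: sec²(52.6°) = 1/0.6074² = 2.711.
At 28°: sec²(28°) = 1/0.8829² = 1.283.
Ratio = 2.711/1.283 = cos²(28°)/cos²(52.6°) ≈ 2.11.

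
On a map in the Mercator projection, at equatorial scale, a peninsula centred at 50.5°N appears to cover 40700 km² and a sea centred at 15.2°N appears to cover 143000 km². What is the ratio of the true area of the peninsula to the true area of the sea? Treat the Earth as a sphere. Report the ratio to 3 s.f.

0.124

Since Mercator area scale is 1/cos²φ, the true area equals the apparent area multiplied by cos²φ.
True area of peninsula: 40700 × cos²(50.5°) = 40700 × 0.4046 = 16470 km².
True area of sea: 143000 × cos²(15.2°) = 143000 × 0.9313 = 133200 km².
Ratio = 16470 / 133200 ≈ 0.124.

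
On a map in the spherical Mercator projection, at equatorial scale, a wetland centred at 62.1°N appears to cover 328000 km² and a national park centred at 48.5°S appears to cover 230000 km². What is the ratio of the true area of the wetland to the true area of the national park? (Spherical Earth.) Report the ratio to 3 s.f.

Mercator's areal exaggeration is sec²φ; hence true area = (apparent area) · cos²φ.
True area of wetland: 328000 × cos²(62.1°) = 328000 × 0.2190 = 71820 km².
True area of national park: 230000 × cos²(48.5°) = 230000 × 0.4391 = 101000 km².
Ratio = 71820 / 101000 ≈ 0.711.

0.711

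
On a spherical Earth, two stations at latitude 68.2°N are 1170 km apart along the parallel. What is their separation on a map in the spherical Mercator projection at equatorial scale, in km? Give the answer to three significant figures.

3150 km

For Mercator, h = k = sec φ (a conformal cylindrical projection has a single point scale, 1/cos φ).
Along the parallel, k = sec 68.2° = 1/0.3714 = 2.693.
Map distance = 1170 × 2.693 ≈ 3150 km.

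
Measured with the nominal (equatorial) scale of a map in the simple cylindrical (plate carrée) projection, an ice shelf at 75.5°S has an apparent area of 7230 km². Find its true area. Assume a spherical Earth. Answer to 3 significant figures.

For the equirectangular projection with φ₀ = 0 (plate carrée), h = 1 along meridians and k = sec φ along parallels.
Areal scale = h·k = 1 × sec φ; at 75.5°, h = 1.000, k = 3.994, so h·k = 3.994.
True area = apparent / (areal scale) = 7230 / 3.994 ≈ 1810 km².

1810 km²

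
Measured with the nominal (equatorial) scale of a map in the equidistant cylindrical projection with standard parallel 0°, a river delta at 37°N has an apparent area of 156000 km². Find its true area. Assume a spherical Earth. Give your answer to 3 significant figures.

125000 km²

For the equirectangular projection with φ₀ = 0 (plate carrée), h = 1 along meridians and k = sec φ along parallels.
Areal scale = h·k = 1 × sec φ; at 37°, h = 1.000, k = 1.252, so h·k = 1.252.
True area = apparent / (areal scale) = 156000 / 1.252 ≈ 125000 km².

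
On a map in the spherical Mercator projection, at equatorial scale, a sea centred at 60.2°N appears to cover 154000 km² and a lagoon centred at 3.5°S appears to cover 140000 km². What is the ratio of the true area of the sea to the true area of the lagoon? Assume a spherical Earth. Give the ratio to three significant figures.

On Mercator the areal scale is sec²φ, so true area = apparent × cos²φ.
True area of sea: 154000 × cos²(60.2°) = 154000 × 0.2470 = 38040 km².
True area of lagoon: 140000 × cos²(3.5°) = 140000 × 0.9963 = 139500 km².
Ratio = 38040 / 139500 ≈ 0.273.

0.273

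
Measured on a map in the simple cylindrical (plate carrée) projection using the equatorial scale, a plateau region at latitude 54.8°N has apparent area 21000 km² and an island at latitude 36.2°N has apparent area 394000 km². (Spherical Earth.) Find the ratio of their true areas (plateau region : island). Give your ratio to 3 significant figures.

Plate carrée has h = 1 and k = sec φ, giving areal scale sec φ; true area = (apparent area) · cos φ.
True area of plateau region: 21000 × cos(54.8°) = 21000 × 0.5764 = 12110 km².
True area of island: 394000 × cos(36.2°) = 394000 × 0.8070 = 317900 km².
Ratio = 12110 / 317900 ≈ 0.0381.

0.0381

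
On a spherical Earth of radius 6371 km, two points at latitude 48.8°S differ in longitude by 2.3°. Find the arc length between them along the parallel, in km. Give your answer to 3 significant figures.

Arc length along a parallel = R cos φ · Δλ (with Δλ in radians).
= 6371 × cos 48.8° × (2.3° × π/180) = 6371 × 0.6587 × 0.04014 ≈ 168 km.

168 km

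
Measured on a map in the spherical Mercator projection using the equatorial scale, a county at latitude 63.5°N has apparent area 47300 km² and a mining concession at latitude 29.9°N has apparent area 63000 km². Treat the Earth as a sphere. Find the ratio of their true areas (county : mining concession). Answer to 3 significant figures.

Mercator's areal exaggeration is sec²φ; hence true area = (apparent area) · cos²φ.
True area of county: 47300 × cos²(63.5°) = 47300 × 0.1991 = 9417 km².
True area of mining concession: 63000 × cos²(29.9°) = 63000 × 0.7515 = 47350 km².
Ratio = 9417 / 47350 ≈ 0.199.

0.199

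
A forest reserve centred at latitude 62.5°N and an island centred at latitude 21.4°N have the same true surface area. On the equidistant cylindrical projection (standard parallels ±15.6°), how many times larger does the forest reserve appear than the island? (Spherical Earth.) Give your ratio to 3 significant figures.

In the equirectangular projection with standard parallel φ₀ = 15.6° (x = Rλ cos φ₀, y = Rφ), meridians are true-scale (h = 1) and the parallel scale is k = cos φ₀ / cos φ.
Areal scale at 62.5°: h·k = 1.000 × 2.086 = 2.086.
Areal scale at 21.4°: h·k = 1.000 × 1.034 = 1.034.
Ratio = 2.086/1.034 ≈ 2.02.

2.02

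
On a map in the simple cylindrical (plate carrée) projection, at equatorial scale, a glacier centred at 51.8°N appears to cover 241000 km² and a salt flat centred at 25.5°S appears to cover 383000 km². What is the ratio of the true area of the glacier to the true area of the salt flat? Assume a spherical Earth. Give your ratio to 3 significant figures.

0.431

On the plate carrée, areal scale = h·k = 1 × sec φ, so true area = apparent × cos φ.
True area of glacier: 241000 × cos(51.8°) = 241000 × 0.6184 = 149000 km².
True area of salt flat: 383000 × cos(25.5°) = 383000 × 0.9026 = 345700 km².
Ratio = 149000 / 345700 ≈ 0.431.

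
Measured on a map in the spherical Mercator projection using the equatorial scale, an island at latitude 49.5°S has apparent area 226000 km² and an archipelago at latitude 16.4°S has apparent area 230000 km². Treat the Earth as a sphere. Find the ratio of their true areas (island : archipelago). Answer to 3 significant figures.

Mercator's areal exaggeration is sec²φ; hence true area = (apparent area) · cos²φ.
True area of island: 226000 × cos²(49.5°) = 226000 × 0.4218 = 95320 km².
True area of archipelago: 230000 × cos²(16.4°) = 230000 × 0.9203 = 211700 km².
Ratio = 95320 / 211700 ≈ 0.450.

0.450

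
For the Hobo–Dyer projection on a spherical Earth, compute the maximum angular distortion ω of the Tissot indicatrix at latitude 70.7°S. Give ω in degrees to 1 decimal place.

Hobo–Dyer is a cylindrical equal-area projection with standard parallels at ±37.5°. Cylindrical equal-area (φ₀ = 37.5°): h = cos φ / cos 37.5° along meridians, k = cos 37.5° / cos φ along parallels; h·k = 1.
At 70.7°: h = 0.4166, k = 2.400; principal scales a = 2.400, b = 0.4166.
sin(ω/2) = (a − b)/(a + b) = 1.984/2.817 = 0.7042, so ω = 2 arcsin(0.7042) ≈ 89.5°.

89.5°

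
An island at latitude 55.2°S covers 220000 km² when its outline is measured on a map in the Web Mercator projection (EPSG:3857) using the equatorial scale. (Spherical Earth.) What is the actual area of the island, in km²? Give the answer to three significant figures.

The Mercator projection is conformal; its linear scale factor is the same in every direction and equals sec φ = 1/cos φ.
Areal scale = k² = sec²φ = 1/cos²(55.2°) = 1/0.5707² = 3.070.
True area = apparent / (areal scale) = 220000 / 3.070 ≈ 71700 km².

71700 km²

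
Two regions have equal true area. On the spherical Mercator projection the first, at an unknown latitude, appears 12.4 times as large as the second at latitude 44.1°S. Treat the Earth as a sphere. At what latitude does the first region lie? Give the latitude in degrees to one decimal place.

78.2°

Mercator areal scale is sec²φ, so apparent-area ratio = sec²φ₁ / sec²φ₂ = cos²φ₂ / cos²φ₁.
cos²φ₂ / cos²φ₁ = 12.4  ⇒  cos φ₁ = cos 44.1° / √12.4 = 0.7181/3.521 = 0.2039.
φ₁ = arccos(0.2039) ≈ 78.2°.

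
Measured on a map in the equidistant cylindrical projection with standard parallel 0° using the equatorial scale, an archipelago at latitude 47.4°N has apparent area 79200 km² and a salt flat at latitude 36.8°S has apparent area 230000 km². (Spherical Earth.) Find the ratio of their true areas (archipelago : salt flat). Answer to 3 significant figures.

0.291

Plate carrée has h = 1 and k = sec φ, giving areal scale sec φ; true area = (apparent area) · cos φ.
True area of archipelago: 79200 × cos(47.4°) = 79200 × 0.6769 = 53610 km².
True area of salt flat: 230000 × cos(36.8°) = 230000 × 0.8007 = 184200 km².
Ratio = 53610 / 184200 ≈ 0.291.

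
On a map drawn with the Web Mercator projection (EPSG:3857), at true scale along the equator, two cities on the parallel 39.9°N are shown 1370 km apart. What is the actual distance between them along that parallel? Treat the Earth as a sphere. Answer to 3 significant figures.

Mercator is conformal, so the point scale is isotropic: h = k = sec φ = 1/cos φ.
Along the parallel at 39.9°, map distances are exaggerated by k = sec 39.9° = 1.304.
True distance = 1370 / 1.304 = 1370 × cos 39.9° ≈ 1050 km.

1050 km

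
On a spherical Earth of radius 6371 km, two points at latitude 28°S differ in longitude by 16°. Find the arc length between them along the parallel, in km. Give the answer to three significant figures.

1570 km

Arc length along a parallel = R cos φ · Δλ (with Δλ in radians).
= 6371 × cos 28° × (16° × π/180) = 6371 × 0.8829 × 0.2793 ≈ 1570 km.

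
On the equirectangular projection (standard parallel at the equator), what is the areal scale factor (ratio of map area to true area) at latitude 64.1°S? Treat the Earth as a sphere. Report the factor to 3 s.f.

Plate carrée maps x = Rλ, y = Rφ. The meridian scale is h = 1 and the parallel scale is k = 1/cos φ = sec φ.
Areal scale = h·k = 1 × sec φ; at 64.1°, h = 1.000, k = 2.289, so h·k = 2.289.

2.29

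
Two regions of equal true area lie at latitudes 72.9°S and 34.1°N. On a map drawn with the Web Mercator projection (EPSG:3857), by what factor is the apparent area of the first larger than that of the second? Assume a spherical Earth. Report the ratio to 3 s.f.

Mercator areal scale is sec²φ.
At 72.9°: sec²(72.9°) = 1/0.2940² = 11.57.
At 34.1°: sec²(34.1°) = 1/0.8281² = 1.458.
Ratio = 11.57/1.458 = cos²(34.1°)/cos²(72.9°) ≈ 7.93.

7.93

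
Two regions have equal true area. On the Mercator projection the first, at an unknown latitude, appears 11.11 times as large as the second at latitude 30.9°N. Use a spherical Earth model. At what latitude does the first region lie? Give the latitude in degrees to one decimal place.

75.1°

Mercator areal scale is sec²φ, so apparent-area ratio = sec²φ₁ / sec²φ₂ = cos²φ₂ / cos²φ₁.
cos²φ₂ / cos²φ₁ = 11.11  ⇒  cos φ₁ = cos 30.9° / √11.11 = 0.8581/3.333 = 0.2574.
φ₁ = arccos(0.2574) ≈ 75.1°.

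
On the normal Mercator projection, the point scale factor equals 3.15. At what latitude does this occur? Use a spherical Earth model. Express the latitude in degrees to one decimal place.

Mercator scale is k = sec φ = 1/cos φ.
1/cos φ = 3.15  ⇒  cos φ = 0.3175  ⇒  φ = arccos(0.3175) ≈ 71.5°.

71.5°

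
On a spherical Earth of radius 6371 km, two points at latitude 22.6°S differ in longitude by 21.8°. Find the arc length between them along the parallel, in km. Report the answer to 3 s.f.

2240 km

Arc length along a parallel = R cos φ · Δλ (with Δλ in radians).
= 6371 × cos 22.6° × (21.8° × π/180) = 6371 × 0.9232 × 0.3805 ≈ 2240 km.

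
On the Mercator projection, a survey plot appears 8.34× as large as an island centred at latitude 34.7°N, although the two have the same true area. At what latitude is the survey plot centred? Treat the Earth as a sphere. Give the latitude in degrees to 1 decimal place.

Mercator areal scale is sec²φ, so apparent-area ratio = sec²φ₁ / sec²φ₂ = cos²φ₂ / cos²φ₁.
cos²φ₂ / cos²φ₁ = 8.34  ⇒  cos φ₁ = cos 34.7° / √8.34 = 0.8221/2.888 = 0.2847.
φ₁ = arccos(0.2847) ≈ 73.5°.

73.5°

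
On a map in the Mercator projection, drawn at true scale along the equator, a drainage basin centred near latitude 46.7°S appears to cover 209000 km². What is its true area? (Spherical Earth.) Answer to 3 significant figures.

98300 km²

The Mercator projection is conformal; its linear scale factor is the same in every direction and equals sec φ = 1/cos φ.
Areal scale = k² = sec²φ = 1/cos²(46.7°) = 1/0.6858² = 2.126.
True area = apparent / (areal scale) = 209000 / 2.126 ≈ 98300 km².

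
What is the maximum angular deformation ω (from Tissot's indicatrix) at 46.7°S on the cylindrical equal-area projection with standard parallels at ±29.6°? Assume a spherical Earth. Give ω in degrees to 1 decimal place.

26.9°

A cylindrical equal-area projection with standard parallel φ₀ has meridian scale h = cos φ / cos φ₀ and parallel scale k = cos φ₀ / cos φ (so areas are preserved, h·k = 1).
At 46.7°: h = 0.7888, k = 1.268; principal scales a = 1.268, b = 0.7888.
sin(ω/2) = (a − b)/(a + b) = 0.4791/2.057 = 0.2329, so ω = 2 arcsin(0.2329) ≈ 26.9°.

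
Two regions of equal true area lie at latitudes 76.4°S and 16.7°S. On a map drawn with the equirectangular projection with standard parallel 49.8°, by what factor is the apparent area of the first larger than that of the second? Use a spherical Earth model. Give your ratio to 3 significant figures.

4.07

In the equirectangular projection with standard parallel φ₀ = 49.8° (x = Rλ cos φ₀, y = Rφ), meridians are true-scale (h = 1) and the parallel scale is k = cos φ₀ / cos φ.
Areal scale at 76.4°: h·k = 1.000 × 2.745 = 2.745.
Areal scale at 16.7°: h·k = 1.000 × 0.6739 = 0.6739.
Ratio = 2.745/0.6739 ≈ 4.07.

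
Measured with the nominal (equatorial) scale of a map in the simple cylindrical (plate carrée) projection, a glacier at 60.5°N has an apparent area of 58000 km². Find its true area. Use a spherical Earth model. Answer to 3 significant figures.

In the plate carrée (x = Rλ, y = Rφ), meridians are true-scale (h = 1) and parallels are stretched by k = sec φ.
Areal scale = h·k = 1 × sec φ; at 60.5°, h = 1.000, k = 2.031, so h·k = 2.031.
True area = apparent / (areal scale) = 58000 / 2.031 ≈ 28600 km².

28600 km²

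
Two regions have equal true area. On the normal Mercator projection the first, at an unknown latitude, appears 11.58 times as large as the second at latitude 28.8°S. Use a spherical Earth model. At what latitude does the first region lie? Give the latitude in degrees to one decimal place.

75.1°

On Mercator, (apparent₁)/(apparent₂) = sec²φ₁ / sec²φ₂ when true areas are equal.
cos²φ₂ / cos²φ₁ = 11.58  ⇒  cos φ₁ = cos 28.8° / √11.58 = 0.8763/3.403 = 0.2575.
φ₁ = arccos(0.2575) ≈ 75.1°.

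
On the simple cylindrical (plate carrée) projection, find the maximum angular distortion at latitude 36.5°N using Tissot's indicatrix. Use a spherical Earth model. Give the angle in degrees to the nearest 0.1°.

In the plate carrée (x = Rλ, y = Rφ), meridians are true-scale (h = 1) and parallels are stretched by k = sec φ.
At 36.5°: h = 1.000, k = 1.244; principal scales a = 1.244, b = 1.000.
sin(ω/2) = (a − b)/(a + b) = 0.2440/2.244 = 0.1087, so ω = 2 arcsin(0.1087) ≈ 12.5°.

12.5°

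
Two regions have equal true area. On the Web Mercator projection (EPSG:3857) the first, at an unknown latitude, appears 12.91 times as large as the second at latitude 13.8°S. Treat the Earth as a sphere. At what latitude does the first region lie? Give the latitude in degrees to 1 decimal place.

74.3°

Mercator areal scale is sec²φ, so apparent-area ratio = sec²φ₁ / sec²φ₂ = cos²φ₂ / cos²φ₁.
cos²φ₂ / cos²φ₁ = 12.91  ⇒  cos φ₁ = cos 13.8° / √12.91 = 0.9711/3.593 = 0.2703.
φ₁ = arccos(0.2703) ≈ 74.3°.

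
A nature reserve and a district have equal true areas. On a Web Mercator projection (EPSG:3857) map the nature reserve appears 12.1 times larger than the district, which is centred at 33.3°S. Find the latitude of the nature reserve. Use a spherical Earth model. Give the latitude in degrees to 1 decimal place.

76.1°

For equal true areas on Mercator, apparent areas scale as sec²φ, so the ratio is cos²φ₂ / cos²φ₁.
cos²φ₂ / cos²φ₁ = 12.1  ⇒  cos φ₁ = cos 33.3° / √12.1 = 0.8358/3.479 = 0.2403.
φ₁ = arccos(0.2403) ≈ 76.1°.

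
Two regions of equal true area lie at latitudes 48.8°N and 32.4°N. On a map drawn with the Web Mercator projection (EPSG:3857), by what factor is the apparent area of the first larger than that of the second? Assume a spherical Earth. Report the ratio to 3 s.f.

1.64

Mercator is conformal with k = sec φ, so areal scale = k² = sec²φ.
At 48.8°: sec²(48.8°) = 1/0.6587² = 2.305.
At 32.4°: sec²(32.4°) = 1/0.8443² = 1.403.
Ratio = 2.305/1.403 = cos²(32.4°)/cos²(48.8°) ≈ 1.64.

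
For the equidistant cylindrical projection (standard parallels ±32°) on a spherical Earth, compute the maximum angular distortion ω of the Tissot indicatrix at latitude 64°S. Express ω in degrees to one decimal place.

37.1°

With standard parallel φ₀ = 32°, the equirectangular projection gives x = Rλ cos φ₀, y = Rφ, so h = 1 and k = cos 32° / cos φ.
At 64°: h = 1.000, k = 1.935; principal scales a = 1.935, b = 1.000.
sin(ω/2) = (a − b)/(a + b) = 0.9345/2.935 = 0.3185, so ω = 2 arcsin(0.3185) ≈ 37.1°.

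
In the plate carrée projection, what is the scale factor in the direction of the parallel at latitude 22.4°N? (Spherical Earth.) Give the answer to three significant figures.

1.08

In the plate carrée (x = Rλ, y = Rφ), meridians are true-scale (h = 1) and parallels are stretched by k = sec φ.
k = 1/cos 22.4° = 1/0.9245 = 1.082.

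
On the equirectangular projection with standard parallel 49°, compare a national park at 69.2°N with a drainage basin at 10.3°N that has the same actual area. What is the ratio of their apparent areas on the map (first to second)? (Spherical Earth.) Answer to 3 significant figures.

In the equirectangular projection with standard parallel φ₀ = 49° (x = Rλ cos φ₀, y = Rφ), meridians are true-scale (h = 1) and the parallel scale is k = cos φ₀ / cos φ.
Areal scale at 69.2°: h·k = 1.000 × 1.847 = 1.847.
Areal scale at 10.3°: h·k = 1.000 × 0.6668 = 0.6668.
Ratio = 1.847/0.6668 ≈ 2.77.

2.77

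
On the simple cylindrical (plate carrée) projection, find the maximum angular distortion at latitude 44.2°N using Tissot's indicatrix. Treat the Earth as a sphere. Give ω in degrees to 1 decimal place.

For the equirectangular projection with φ₀ = 0 (plate carrée), h = 1 along meridians and k = sec φ along parallels.
At 44.2°: h = 1.000, k = 1.395; principal scales a = 1.395, b = 1.000.
sin(ω/2) = (a − b)/(a + b) = 0.3949/2.395 = 0.1649, so ω = 2 arcsin(0.1649) ≈ 19.0°.

19.0°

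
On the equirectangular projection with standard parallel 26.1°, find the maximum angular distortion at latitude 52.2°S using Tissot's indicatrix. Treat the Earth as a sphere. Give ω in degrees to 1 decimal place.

In the equirectangular projection with standard parallel φ₀ = 26.1° (x = Rλ cos φ₀, y = Rφ), meridians are true-scale (h = 1) and the parallel scale is k = cos φ₀ / cos φ.
At 52.2°: h = 1.000, k = 1.465; principal scales a = 1.465, b = 1.000.
sin(ω/2) = (a − b)/(a + b) = 0.4652/2.465 = 0.1887, so ω = 2 arcsin(0.1887) ≈ 21.8°.

21.8°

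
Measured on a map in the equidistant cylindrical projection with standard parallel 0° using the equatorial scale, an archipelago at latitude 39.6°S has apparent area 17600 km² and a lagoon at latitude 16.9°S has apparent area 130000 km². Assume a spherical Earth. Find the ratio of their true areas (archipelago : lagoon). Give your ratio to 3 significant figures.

0.109

On the plate carrée, areal scale = h·k = 1 × sec φ, so true area = apparent × cos φ.
True area of archipelago: 17600 × cos(39.6°) = 17600 × 0.7705 = 13560 km².
True area of lagoon: 130000 × cos(16.9°) = 130000 × 0.9568 = 124400 km².
Ratio = 13560 / 124400 ≈ 0.109.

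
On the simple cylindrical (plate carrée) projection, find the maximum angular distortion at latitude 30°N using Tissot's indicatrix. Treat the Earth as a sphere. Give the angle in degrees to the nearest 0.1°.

Plate carrée maps x = Rλ, y = Rφ. The meridian scale is h = 1 and the parallel scale is k = 1/cos φ = sec φ.
At 30°: h = 1.000, k = 1.155; principal scales a = 1.155, b = 1.000.
sin(ω/2) = (a − b)/(a + b) = 0.1547/2.155 = 0.07180, so ω = 2 arcsin(0.07180) ≈ 8.2°.

8.2°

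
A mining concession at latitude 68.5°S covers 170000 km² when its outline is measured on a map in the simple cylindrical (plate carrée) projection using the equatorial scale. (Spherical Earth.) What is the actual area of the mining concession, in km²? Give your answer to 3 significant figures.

For the equirectangular projection with φ₀ = 0 (plate carrée), h = 1 along meridians and k = sec φ along parallels.
Areal scale = h·k = 1 × sec φ; at 68.5°, h = 1.000, k = 2.729, so h·k = 2.729.
True area = apparent / (areal scale) = 170000 / 2.729 ≈ 62300 km².

62300 km²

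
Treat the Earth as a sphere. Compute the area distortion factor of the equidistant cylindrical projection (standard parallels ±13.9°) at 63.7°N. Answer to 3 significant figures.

The equidistant cylindrical projection with φ₀ = 13.9° has h = 1 (meridians true) and k = cos φ₀ / cos φ along parallels.
Areal scale = h·k = 1 × cos φ₀ / cos φ; at 63.7°, h = 1.000, k = 2.191, so h·k = 2.191.

2.19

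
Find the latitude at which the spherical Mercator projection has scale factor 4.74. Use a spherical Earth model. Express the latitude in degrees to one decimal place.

Mercator scale is k = sec φ = 1/cos φ.
1/cos φ = 4.74  ⇒  cos φ = 0.2110  ⇒  φ = arccos(0.2110) ≈ 77.8°.

77.8°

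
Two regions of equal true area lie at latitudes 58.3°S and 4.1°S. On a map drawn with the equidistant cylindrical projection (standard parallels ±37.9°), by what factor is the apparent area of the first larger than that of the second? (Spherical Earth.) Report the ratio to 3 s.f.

1.90

The equidistant cylindrical projection with φ₀ = 37.9° has h = 1 (meridians true) and k = cos φ₀ / cos φ along parallels.
Areal scale at 58.3°: h·k = 1.000 × 1.502 = 1.502.
Areal scale at 4.1°: h·k = 1.000 × 0.7911 = 0.7911.
Ratio = 1.502/0.7911 ≈ 1.90.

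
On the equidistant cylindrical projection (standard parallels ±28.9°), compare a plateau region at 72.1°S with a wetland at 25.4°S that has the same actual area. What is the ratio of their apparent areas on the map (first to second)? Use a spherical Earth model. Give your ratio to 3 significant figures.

2.94

The equidistant cylindrical projection with φ₀ = 28.9° has h = 1 (meridians true) and k = cos φ₀ / cos φ along parallels.
Areal scale at 72.1°: h·k = 1.000 × 2.848 = 2.848.
Areal scale at 25.4°: h·k = 1.000 × 0.9691 = 0.9691.
Ratio = 2.848/0.9691 ≈ 2.94.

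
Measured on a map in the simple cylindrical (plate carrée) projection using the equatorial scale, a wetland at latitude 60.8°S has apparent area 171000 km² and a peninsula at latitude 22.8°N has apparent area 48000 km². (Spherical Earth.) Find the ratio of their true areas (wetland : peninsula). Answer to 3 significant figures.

1.89

On the plate carrée, areal scale = h·k = 1 × sec φ, so true area = apparent × cos φ.
True area of wetland: 171000 × cos(60.8°) = 171000 × 0.4879 = 83420 km².
True area of peninsula: 48000 × cos(22.8°) = 48000 × 0.9219 = 44250 km².
Ratio = 83420 / 44250 ≈ 1.89.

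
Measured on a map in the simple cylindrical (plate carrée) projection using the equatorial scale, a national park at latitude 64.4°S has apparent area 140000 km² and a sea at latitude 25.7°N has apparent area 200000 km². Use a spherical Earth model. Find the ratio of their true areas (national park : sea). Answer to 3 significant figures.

0.336

On the plate carrée, areal scale = h·k = 1 × sec φ, so true area = apparent × cos φ.
True area of national park: 140000 × cos(64.4°) = 140000 × 0.4321 = 60490 km².
True area of sea: 200000 × cos(25.7°) = 200000 × 0.9011 = 180200 km².
Ratio = 60490 / 180200 ≈ 0.336.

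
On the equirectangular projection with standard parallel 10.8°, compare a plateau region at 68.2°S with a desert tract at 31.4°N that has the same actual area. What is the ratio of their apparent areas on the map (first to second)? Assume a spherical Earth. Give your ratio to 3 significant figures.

2.30

In the equirectangular projection with standard parallel φ₀ = 10.8° (x = Rλ cos φ₀, y = Rφ), meridians are true-scale (h = 1) and the parallel scale is k = cos φ₀ / cos φ.
Areal scale at 68.2°: h·k = 1.000 × 2.645 = 2.645.
Areal scale at 31.4°: h·k = 1.000 × 1.151 = 1.151.
Ratio = 2.645/1.151 ≈ 2.30.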